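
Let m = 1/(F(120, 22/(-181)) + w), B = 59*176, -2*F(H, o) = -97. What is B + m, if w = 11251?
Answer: 234668018/22599 ≈ 10384.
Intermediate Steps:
F(H, o) = 97/2 (F(H, o) = -½*(-97) = 97/2)
B = 10384
m = 2/22599 (m = 1/(97/2 + 11251) = 1/(22599/2) = 2/22599 ≈ 8.8500e-5)
B + m = 10384 + 2/22599 = 234668018/22599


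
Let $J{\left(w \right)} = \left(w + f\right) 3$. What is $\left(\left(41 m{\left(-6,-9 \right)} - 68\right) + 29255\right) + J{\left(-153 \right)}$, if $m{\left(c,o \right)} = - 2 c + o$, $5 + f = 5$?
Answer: $28851$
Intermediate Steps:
$f = 0$ ($f = -5 + 5 = 0$)
$m{\left(c,o \right)} = o - 2 c$
$J{\left(w \right)} = 3 w$ ($J{\left(w \right)} = \left(w + 0\right) 3 = w 3 = 3 w$)
$\left(\left(41 m{\left(-6,-9 \right)} - 68\right) + 29255\right) + J{\left(-153 \right)} = \left(\left(41 \left(-9 - -12\right) - 68\right) + 29255\right) + 3 \left(-153\right) = \left(\left(41 \left(-9 + 12\right) - 68\right) + 29255\right) - 459 = \left(\left(41 \cdot 3 - 68\right) + 29255\right) - 459 = \left(\left(123 - 68\right) + 29255\right) - 459 = \left(55 + 29255\right) - 459 = 29310 - 459 = 28851$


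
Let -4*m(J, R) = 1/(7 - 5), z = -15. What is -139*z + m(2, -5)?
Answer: 16679/8 ≈ 2084.9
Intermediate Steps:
m(J, R) = -1/8 (m(J, R) = -1/(4*(7 - 5)) = -1/4/2 = -1/4*1/2 = -1/8)
-139*z + m(2, -5) = -139*(-15) - 1/8 = 2085 - 1/8 = 16679/8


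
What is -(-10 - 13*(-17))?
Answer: -211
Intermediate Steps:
-(-10 - 13*(-17)) = -(-10 + 221) = -1*211 = -211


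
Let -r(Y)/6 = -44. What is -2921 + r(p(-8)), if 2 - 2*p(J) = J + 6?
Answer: -2657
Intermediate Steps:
p(J) = -2 - J/2 (p(J) = 1 - (J + 6)/2 = 1 - (6 + J)/2 = 1 + (-3 - J/2) = -2 - J/2)
r(Y) = 264 (r(Y) = -6*(-44) = 264)
-2921 + r(p(-8)) = -2921 + 264 = -2657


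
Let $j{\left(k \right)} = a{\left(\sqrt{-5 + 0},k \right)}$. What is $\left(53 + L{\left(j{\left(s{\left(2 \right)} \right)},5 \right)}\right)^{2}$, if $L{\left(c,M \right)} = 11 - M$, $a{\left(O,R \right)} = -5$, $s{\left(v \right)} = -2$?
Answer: $3481$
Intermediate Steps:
$j{\left(k \right)} = -5$
$\left(53 + L{\left(j{\left(s{\left(2 \right)} \right)},5 \right)}\right)^{2} = \left(53 + \left(11 - 5\right)\right)^{2} = \left(53 + 6\right)^{2} = 59^{2} = 3481$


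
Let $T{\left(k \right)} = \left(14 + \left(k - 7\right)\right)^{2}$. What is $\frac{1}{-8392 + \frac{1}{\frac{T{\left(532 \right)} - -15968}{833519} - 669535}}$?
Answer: $- \frac{558069837176}{4683322074414511} \approx -0.00011916$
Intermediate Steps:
$T{\left(k \right)} = \left(7 + k\right)^{2}$ ($T{\left(k \right)} = \left(14 + \left(k - 7\right)\right)^{2} = \left(14 + \left(-7 + k\right)\right)^{2} = \left(7 + k\right)^{2}$)
$\frac{1}{-8392 + \frac{1}{\frac{T{\left(532 \right)} - -15968}{833519} - 669535}} = \frac{1}{-8392 + \frac{1}{\frac{\left(7 + 532\right)^{2} - -15968}{833519} - 669535}} = \frac{1}{-8392 + \frac{1}{\left(539^{2} + 15968\right) \frac{1}{833519} - 669535}} = \frac{1}{-8392 + \frac{1}{\left(290521 + 15968\right) \frac{1}{833519} - 669535}} = \frac{1}{-8392 + \frac{1}{306489 \cdot \frac{1}{833519} - 669535}} = \frac{1}{-8392 + \frac{1}{\frac{306489}{833519} - 669535}} = \frac{1}{-8392 + \frac{1}{- \frac{558069837176}{833519}}} = \frac{1}{-8392 - \frac{833519}{558069837176}} = \frac{1}{- \frac{4683322074414511}{558069837176}} = - \frac{558069837176}{4683322074414511}$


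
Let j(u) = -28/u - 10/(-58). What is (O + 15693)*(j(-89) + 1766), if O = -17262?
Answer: -7153546407/2581 ≈ -2.7716e+6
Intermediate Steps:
j(u) = 5/29 - 28/u (j(u) = -28/u - 10*(-1/58) = -28/u + 5/29 = 5/29 - 28/u)
(O + 15693)*(j(-89) + 1766) = (-17262 + 15693)*((5/29 - 28/(-89)) + 1766) = -1569*((5/29 - 28*(-1/89)) + 1766) = -1569*((5/29 + 28/89) + 1766) = -1569*(1257/2581 + 1766) = -1569*4559303/2581 = -7153546407/2581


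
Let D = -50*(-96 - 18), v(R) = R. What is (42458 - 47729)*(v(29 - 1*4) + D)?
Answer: -30176475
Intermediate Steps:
D = 5700 (D = -50*(-114) = 5700)
(42458 - 47729)*(v(29 - 1*4) + D) = (42458 - 47729)*((29 - 1*4) + 5700) = -5271*((29 - 4) + 5700) = -5271*(25 + 5700) = -5271*5725 = -30176475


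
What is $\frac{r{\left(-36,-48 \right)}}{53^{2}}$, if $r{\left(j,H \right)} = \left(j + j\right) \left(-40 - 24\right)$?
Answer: $\frac{4608}{2809} \approx 1.6404$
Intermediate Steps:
$r{\left(j,H \right)} = - 128 j$ ($r{\left(j,H \right)} = 2 j \left(-64\right) = - 128 j$)
$\frac{r{\left(-36,-48 \right)}}{53^{2}} = \frac{\left(-128\right) \left(-36\right)}{53^{2}} = \frac{4608}{2809}$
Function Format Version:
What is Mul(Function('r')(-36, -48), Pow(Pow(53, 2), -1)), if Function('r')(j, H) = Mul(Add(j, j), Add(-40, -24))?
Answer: Rational(4608, 2809) ≈ 1.6404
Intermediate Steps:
Function('r')(j, H) = Mul(-128, j) (Function('r')(j, H) = Mul(Mul(2, j), -64) = Mul(-128, j))
Mul(Function('r')(-36, -48), Pow(Pow(53, 2), -1)) = Mul(Mul(-128, -36), Pow(Pow(53, 2), -1)) = Mul(4608, Pow(2809, -1)) = Mul(4608, Rational(1, 2809)) = Rational(4608, 2809)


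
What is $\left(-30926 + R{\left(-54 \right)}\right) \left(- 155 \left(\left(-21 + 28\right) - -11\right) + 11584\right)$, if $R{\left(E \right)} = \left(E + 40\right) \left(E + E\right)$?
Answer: $-258666716$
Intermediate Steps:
$R{\left(E \right)} = 2 E \left(40 + E\right)$ ($R{\left(E \right)} = \left(40 + E\right) 2 E = 2 E \left(40 + E\right)$)
$\left(-30926 + R{\left(-54 \right)}\right) \left(- 155 \left(\left(-21 + 28\right) - -11\right) + 11584\right) = \left(-30926 + 2 \left(-54\right) \left(40 - 54\right)\right) \left(- 155 \left(\left(-21 + 28\right) - -11\right) + 11584\right) = \left(-30926 + 2 \left(-54\right) \left(-14\right)\right) \left(- 155 \left(7 + 11\right) + 11584\right) = \left(-30926 + 1512\right) \left(\left(-155\right) 18 + 11584\right) = - 29414 \left(-2790 + 11584\right) = \left(-29414\right) 8794 = -258666716$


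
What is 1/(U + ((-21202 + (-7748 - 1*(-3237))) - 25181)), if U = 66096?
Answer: 1/15202 ≈ 6.5781e-5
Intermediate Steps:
1/(U + ((-21202 + (-7748 - 1*(-3237))) - 25181)) = 1/(66096 + ((-21202 + (-7748 - 1*(-3237))) - 25181)) = 1/(66096 + ((-21202 + (-7748 + 3237)) - 25181)) = 1/(66096 + ((-21202 - 4511) - 25181)) = 1/(66096 + (-25713 - 25181)) = 1/(66096 - 50894) = 1/15202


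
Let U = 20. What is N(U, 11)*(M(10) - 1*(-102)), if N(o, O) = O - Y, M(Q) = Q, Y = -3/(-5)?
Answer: 5824/5 ≈ 1164.8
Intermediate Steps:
Y = ⅗ (Y = -3*(-⅕) = ⅗ ≈ 0.60000)
N(o, O) = -⅗ + O (N(o, O) = O - 1*⅗ = O - ⅗ = -⅗ + O)
N(U, 11)*(M(10) - 1*(-102)) = (-⅗ + 11)*(10 - 1*(-102)) = 52*(10 + 102)/5 = (52/5)*112 = 5824/5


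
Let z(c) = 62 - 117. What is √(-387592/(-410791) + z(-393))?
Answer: I*√9121989207183/410791 ≈ 7.3523*I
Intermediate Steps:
z(c) = -55
√(-387592/(-410791) + z(-393)) = √(-387592/(-410791) - 55) = √(-387592*(-1/410791) - 55) = √(387592/410791 - 55) = √(-22205913/410791) = I*√9121989207183/410791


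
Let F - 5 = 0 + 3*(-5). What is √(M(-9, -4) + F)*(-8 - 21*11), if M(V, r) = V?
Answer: -239*I*√19 ≈ -1041.8*I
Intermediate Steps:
F = -10 (F = 5 + (0 + 3*(-5)) = 5 + (0 - 15) = 5 - 15 = -10)
√(M(-9, -4) + F)*(-8 - 21*11) = √(-9 - 10)*(-8 - 21*11) = √(-19)*(-8 - 231) = (I*√19)*(-239) = -239*I*√19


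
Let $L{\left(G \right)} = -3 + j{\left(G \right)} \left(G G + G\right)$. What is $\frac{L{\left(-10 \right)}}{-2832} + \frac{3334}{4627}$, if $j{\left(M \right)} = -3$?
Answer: $\frac{3568353}{4367888} \approx 0.81695$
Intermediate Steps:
$L{\left(G \right)} = -3 - 3 G - 3 G^{2}$ ($L{\left(G \right)} = -3 - 3 \left(G G + G\right) = -3 - 3 \left(G^{2} + G\right) = -3 - 3 \left(G + G^{2}\right) = -3 - \left(3 G + 3 G^{2}\right) = -3 - 3 G - 3 G^{2}$)
$\frac{L{\left(-10 \right)}}{-2832} + \frac{3334}{4627} = \frac{-3 - -30 - 3 \left(-10\right)^{2}}{-2832} + \frac{3334}{4627} = \left(-3 + 30 - 300\right) \left(- \frac{1}{2832}\right) + 3334 \cdot \frac{1}{4627} = \left(-3 + 30 - 300\right) \left(- \frac{1}{2832}\right) + \frac{3334}{4627} = \left(-273\right) \left(- \frac{1}{2832}\right) + \frac{3334}{4627} = \frac{91}{944} + \frac{3334}{4627} = \frac{3568353}{4367888}$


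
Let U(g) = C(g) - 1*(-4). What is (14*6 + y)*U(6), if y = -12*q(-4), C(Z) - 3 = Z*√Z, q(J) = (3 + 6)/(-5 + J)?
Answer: 672 + 576*√6 ≈ 2082.9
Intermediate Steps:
q(J) = 9/(-5 + J)
C(Z) = 3 + Z^(3/2) (C(Z) = 3 + Z*√Z = 3 + Z^(3/2))
y = 12 (y = -108/(-5 - 4) = -108/(-9) = -108*(-1)/9 = -12*(-1) = 12)
U(g) = 7 + g^(3/2) (U(g) = (3 + g^(3/2)) - 1*(-4) = (3 + g^(3/2)) + 4 = 7 + g^(3/2))
(14*6 + y)*U(6) = (14*6 + 12)*(7 + 6^(3/2)) = (84 + 12)*(7 + 6*√6) = 96*(7 + 6*√6) = 672 + 576*√6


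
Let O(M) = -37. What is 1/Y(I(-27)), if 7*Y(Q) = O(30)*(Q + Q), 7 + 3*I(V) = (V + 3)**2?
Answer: -21/42106 ≈ -0.00049874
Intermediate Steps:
I(V) = -7/3 + (3 + V)**2/3 (I(V) = -7/3 + (V + 3)**2/3 = -7/3 + (3 + V)**2/3)
Y(Q) = -74*Q/7 (Y(Q) = (-37*(Q + Q))/7 = (-74*Q)/7 = -74*Q/7)
1/Y(I(-27)) = 1/(-74*(-7/3 + (3 - 27)**2/3)/7) = 1/(-74*(-7/3 + (1/3)*(-24)**2)/7) = 1/(-74*(-7/3 + (1/3)*576)/7) = 1/(-74*(-7/3 + 192)/7) = 1/(-74/7*569/3) = 1/(-42106/21) = -21/42106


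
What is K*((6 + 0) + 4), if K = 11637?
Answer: 116370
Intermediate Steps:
K*((6 + 0) + 4) = 11637*((6 + 0) + 4) = 11637*(6 + 4) = 11637*10 = 116370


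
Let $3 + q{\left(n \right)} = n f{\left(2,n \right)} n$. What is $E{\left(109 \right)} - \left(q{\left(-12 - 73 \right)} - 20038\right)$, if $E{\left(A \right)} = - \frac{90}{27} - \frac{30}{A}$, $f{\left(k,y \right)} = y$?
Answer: $\frac{207371102}{327} \approx 6.3416 \cdot 10^{5}$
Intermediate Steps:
$q{\left(n \right)} = -3 + n^{3}$ ($q{\left(n \right)} = -3 + n n n = -3 + n^{2} n = -3 + n^{3}$)
$E{\left(A \right)} = - \frac{10}{3} - \frac{30}{A}$ ($E{\left(A \right)} = \left(-90\right) \frac{1}{27} - \frac{30}{A} = - \frac{10}{3} - \frac{30}{A}$)
$E{\left(109 \right)} - \left(q{\left(-12 - 73 \right)} - 20038\right) = \left(- \frac{10}{3} - \frac{30}{109}\right) - \left(\left(-3 + \left(-12 - 73\right)^{3}\right) - 20038\right) = \left(- \frac{10}{3} - \frac{30}{109}\right) - \left(\left(-3 + \left(-85\right)^{3}\right) - 20038\right) = \left(- \frac{10}{3} - \frac{30}{109}\right) - \left(\left(-3 - 614125\right) - 20038\right) = - \frac{1180}{327} - \left(-614128 - 20038\right) = - \frac{1180}{327} - -634166 = - \frac{1180}{327} + 634166 = \frac{207371102}{327}$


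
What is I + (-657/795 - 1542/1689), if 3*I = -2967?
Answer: -147813362/149195 ≈ -990.74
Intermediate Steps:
I = -989 (I = (⅓)*(-2967) = -989)
I + (-657/795 - 1542/1689) = -989 + (-657/795 - 1542/1689) = -989 + (-657*1/795 - 1542*1/1689) = -989 + (-219/265 - 514/563) = -989 - 259507/149195 = -147813362/149195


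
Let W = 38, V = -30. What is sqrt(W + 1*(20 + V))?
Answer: 2*sqrt(7) ≈ 5.2915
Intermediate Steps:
sqrt(W + 1*(20 + V)) = sqrt(38 + 1*(20 - 30)) = sqrt(38 + 1*(-10)) = sqrt(38 - 10) = sqrt(28) = 2*sqrt(7)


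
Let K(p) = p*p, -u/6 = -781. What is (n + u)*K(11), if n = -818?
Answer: 468028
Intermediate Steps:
u = 4686 (u = -6*(-781) = 4686)
K(p) = p²
(n + u)*K(11) = (-818 + 4686)*11² = 3868*121 = 468028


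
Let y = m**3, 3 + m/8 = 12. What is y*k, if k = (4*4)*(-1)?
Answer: -5971968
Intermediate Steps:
m = 72 (m = -24 + 8*12 = -24 + 96 = 72)
k = -16 (k = 16*(-1) = -16)
y = 373248 (y = 72**3 = 373248)
y*k = 373248*(-16) = -5971968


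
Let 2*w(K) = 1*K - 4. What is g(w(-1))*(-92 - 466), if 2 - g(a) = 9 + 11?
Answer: 10044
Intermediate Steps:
w(K) = -2 + K/2 (w(K) = (1*K - 4)/2 = (K - 4)/2 = (-4 + K)/2 = -2 + K/2)
g(a) = -18 (g(a) = 2 - (9 + 11) = 2 - 1*20 = 2 - 20 = -18)
g(w(-1))*(-92 - 466) = -18*(-92 - 466) = -18*(-558) = 10044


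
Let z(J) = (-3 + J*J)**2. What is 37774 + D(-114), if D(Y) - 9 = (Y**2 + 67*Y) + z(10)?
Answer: 52550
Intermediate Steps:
z(J) = (-3 + J**2)**2
D(Y) = 9418 + Y**2 + 67*Y (D(Y) = 9 + ((Y**2 + 67*Y) + (-3 + 10**2)**2) = 9 + ((Y**2 + 67*Y) + (-3 + 100)**2) = 9 + ((Y**2 + 67*Y) + 97**2) = 9 + ((Y**2 + 67*Y) + 9409) = 9 + (9409 + Y**2 + 67*Y) = 9418 + Y**2 + 67*Y)
37774 + D(-114) = 37774 + (9418 + (-114)**2 + 67*(-114)) = 37774 + (9418 + 12996 - 7638) = 37774 + 14776 = 52550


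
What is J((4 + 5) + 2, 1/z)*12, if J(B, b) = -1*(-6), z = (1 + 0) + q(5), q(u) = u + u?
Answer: 72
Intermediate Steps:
q(u) = 2*u
z = 11 (z = (1 + 0) + 2*5 = 1 + 10 = 11)
J(B, b) = 6
J((4 + 5) + 2, 1/z)*12 = 6*12 = 72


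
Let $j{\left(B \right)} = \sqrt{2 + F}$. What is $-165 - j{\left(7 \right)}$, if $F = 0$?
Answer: $-165 - \sqrt{2} \approx -166.41$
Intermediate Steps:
$j{\left(B \right)} = \sqrt{2}$ ($j{\left(B \right)} = \sqrt{2 + 0} = \sqrt{2}$)
$-165 - j{\left(7 \right)} = -165 - \sqrt{2}$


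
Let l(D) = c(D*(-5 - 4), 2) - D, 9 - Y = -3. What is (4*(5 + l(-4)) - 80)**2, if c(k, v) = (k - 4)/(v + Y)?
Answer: 59536/49 ≈ 1215.0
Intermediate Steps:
Y = 12 (Y = 9 - 1*(-3) = 9 + 3 = 12)
c(k, v) = (-4 + k)/(12 + v) (c(k, v) = (k - 4)/(v + 12) = (-4 + k)/(12 + v))
l(D) = -2/7 - 23*D/14 (l(D) = (-4 + D*(-5 - 4))/(12 + 2) - D = (-4 + D*(-9))/14 - D = (-4 - 9*D)/14 - D = (-2/7 - 9*D/14) - D = -2/7 - 23*D/14)
(4*(5 + l(-4)) - 80)**2 = (4*(5 + (-2/7 - 23/14*(-4))) - 80)**2 = (4*(5 + (-2/7 + 46/7)) - 80)**2 = (4*(5 + 44/7) - 80)**2 = (4*(79/7) - 80)**2 = (316/7 - 80)**2 = (-244/7)**2 = 59536/49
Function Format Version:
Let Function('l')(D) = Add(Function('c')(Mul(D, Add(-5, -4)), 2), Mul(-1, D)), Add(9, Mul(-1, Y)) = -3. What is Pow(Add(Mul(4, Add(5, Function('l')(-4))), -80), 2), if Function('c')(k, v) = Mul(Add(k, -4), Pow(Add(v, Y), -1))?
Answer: Rational(59536, 49) ≈ 1215.0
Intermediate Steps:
Y = 12 (Y = Add(9, Mul(-1, -3)) = Add(9, 3) = 12)
Function('c')(k, v) = Mul(Pow(Add(12, v), -1), Add(-4, k)) (Function('c')(k, v) = Mul(Add(k, -4), Pow(Add(v, 12), -1)) = Mul(Add(-4, k), Pow(Add(12, v), -1)) = Mul(Pow(Add(12, v), -1), Add(-4, k)))
Function('l')(D) = Add(Rational(-2, 7), Mul(Rational(-23, 14), D)) (Function('l')(D) = Add(Mul(Pow(Add(12, 2), -1), Add(-4, Mul(D, Add(-5, -4)))), Mul(-1, D)) = Add(Mul(Pow(14, -1), Add(-4, Mul(D, -9))), Mul(-1, D)) = Add(Mul(Rational(1, 14), Add(-4, Mul(-9, D))), Mul(-1, D)) = Add(Add(Rational(-2, 7), Mul(Rational(-9, 14), D)), Mul(-1, D)) = Add(Rational(-2, 7), Mul(Rational(-23, 14), D)))
Pow(Add(Mul(4, Add(5, Function('l')(-4))), -80), 2) = Pow(Add(Mul(4, Add(5, Add(Rational(-2, 7), Mul(Rational(-23, 14), -4)))), -80), 2) = Pow(Add(Mul(4, Add(5, Add(Rational(-2, 7), Rational(46, 7)))), -80), 2) = Pow(Add(Mul(4, Add(5, Rational(44, 7))), -80), 2) = Pow(Add(Mul(4, Rational(79, 7)), -80), 2) = Pow(Add(Rational(316, 7), -80), 2) = Pow(Rational(-244, 7), 2) = Rational(59536, 49)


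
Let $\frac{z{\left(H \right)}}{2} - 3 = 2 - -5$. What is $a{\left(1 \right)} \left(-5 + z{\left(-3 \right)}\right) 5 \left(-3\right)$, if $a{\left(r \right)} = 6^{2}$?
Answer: $-8100$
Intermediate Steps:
$a{\left(r \right)} = 36$
$z{\left(H \right)} = 20$ ($z{\left(H \right)} = 6 + 2 \left(2 - -5\right) = 6 + 2 \left(2 + 5\right) = 6 + 2 \cdot 7 = 6 + 14 = 20$)
$a{\left(1 \right)} \left(-5 + z{\left(-3 \right)}\right) 5 \left(-3\right) = 36 \left(-5 + 20\right) 5 \left(-3\right) = 36 \cdot 15 \left(-15\right) = 36 \left(-225\right) = -8100$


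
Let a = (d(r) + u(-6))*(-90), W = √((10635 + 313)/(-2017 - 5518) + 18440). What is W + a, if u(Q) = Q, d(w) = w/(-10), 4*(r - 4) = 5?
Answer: 2349/4 + 2*√261717773955/7535 ≈ 723.04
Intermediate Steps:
r = 21/4 (r = 4 + (¼)*5 = 4 + 5/4 = 21/4 ≈ 5.2500)
d(w) = -w/10 (d(w) = w*(-⅒) = -w/10)
W = 2*√261717773955/7535 (W = √(10948/(-7535) + 18440) = √(10948*(-1/7535) + 18440) = √(-10948/7535 + 18440) = √(138934452/7535) = 2*√261717773955/7535 ≈ 135.79)
a = 2349/4 (a = (-⅒*21/4 - 6)*(-90) = (-21/40 - 6)*(-90) = -261/40*(-90) = 2349/4 ≈ 587.25)
W + a = 2*√261717773955/7535 + 2349/4 = 2349/4 + 2*√261717773955/7535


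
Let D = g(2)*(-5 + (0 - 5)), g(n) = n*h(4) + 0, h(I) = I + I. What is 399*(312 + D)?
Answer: 60648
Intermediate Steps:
h(I) = 2*I
g(n) = 8*n (g(n) = n*(2*4) + 0 = n*8 + 0 = 8*n + 0 = 8*n)
D = -160 (D = (8*2)*(-5 + (0 - 5)) = 16*(-5 - 5) = 16*(-10) = -160)
399*(312 + D) = 399*(312 - 160) = 399*152 = 60648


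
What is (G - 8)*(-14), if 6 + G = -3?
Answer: 238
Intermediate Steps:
G = -9 (G = -6 - 3 = -9)
(G - 8)*(-14) = (-9 - 8)*(-14) = -17*(-14) = 238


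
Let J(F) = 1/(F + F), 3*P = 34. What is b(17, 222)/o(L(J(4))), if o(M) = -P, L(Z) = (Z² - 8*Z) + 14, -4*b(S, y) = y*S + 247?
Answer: 12063/136 ≈ 88.698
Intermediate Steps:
P = 34/3 (P = (⅓)*34 = 34/3 ≈ 11.333)
b(S, y) = -247/4 - S*y/4 (b(S, y) = -(y*S + 247)/4 = -(S*y + 247)/4 = -(247 + S*y)/4 = -247/4 - S*y/4)
J(F) = 1/(2*F)
L(Z) = 14 + Z² - 8*Z
o(M) = -34/3 (o(M) = -1*34/3 = -34/3)
b(17, 222)/o(L(J(4))) = (-247/4 - ¼*17*222)/(-34/3) = (-247/4 - 1887/2)*(-3/34) = -4021/4*(-3/34) = 12063/136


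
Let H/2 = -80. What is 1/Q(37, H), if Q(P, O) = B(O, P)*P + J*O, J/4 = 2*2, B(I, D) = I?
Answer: -1/8480 ≈ -0.00011792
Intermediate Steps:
H = -160 (H = 2*(-80) = -160)
J = 16 (J = 4*(2*2) = 4*4 = 16)
Q(P, O) = 16*O + O*P (Q(P, O) = O*P + 16*O = 16*O + O*P)
1/Q(37, H) = 1/(-160*(16 + 37)) = 1/(-160*53) = 1/(-8480) = -1/8480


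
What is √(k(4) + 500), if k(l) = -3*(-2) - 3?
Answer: √503 ≈ 22.428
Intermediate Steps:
k(l) = 3 (k(l) = 6 - 3 = 3)
√(k(4) + 500) = √(3 + 500) = √503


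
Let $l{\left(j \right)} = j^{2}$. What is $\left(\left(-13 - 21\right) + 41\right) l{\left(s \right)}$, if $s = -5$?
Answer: $175$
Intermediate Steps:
$\left(\left(-13 - 21\right) + 41\right) l{\left(s \right)} = \left(\left(-13 - 21\right) + 41\right) \left(-5\right)^{2} = \left(-34 + 41\right) 25 = 7 \cdot 25 = 175$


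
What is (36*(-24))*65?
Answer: -56160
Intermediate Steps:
(36*(-24))*65 = -864*65 = -56160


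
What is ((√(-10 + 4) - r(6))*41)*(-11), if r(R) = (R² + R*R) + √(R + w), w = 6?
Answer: 32472 + 902*√3 - 451*I*√6 ≈ 34034.0 - 1104.7*I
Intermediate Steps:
r(R) = √(6 + R) + 2*R² (r(R) = (R² + R*R) + √(R + 6) = (R² + R²) + √(6 + R) = 2*R² + √(6 + R) = √(6 + R) + 2*R²)
((√(-10 + 4) - r(6))*41)*(-11) = ((√(-10 + 4) - (√(6 + 6) + 2*6²))*41)*(-11) = ((√(-6) - (√12 + 2*36))*41)*(-11) = ((I*√6 - (2*√3 + 72))*41)*(-11) = ((I*√6 - (72 + 2*√3))*41)*(-11) = ((I*√6 + (-72 - 2*√3))*41)*(-11) = ((-72 - 2*√3 + I*√6)*41)*(-11) = (-2952 - 82*√3 + 41*I*√6)*(-11) = 32472 + 902*√3 - 451*I*√6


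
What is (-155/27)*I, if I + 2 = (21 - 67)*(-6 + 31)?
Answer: 19840/3 ≈ 6613.3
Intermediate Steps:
I = -1152 (I = -2 + (21 - 67)*(-6 + 31) = -2 - 46*25 = -2 - 1150 = -1152)
(-155/27)*I = -155/27*(-1152) = 19840/3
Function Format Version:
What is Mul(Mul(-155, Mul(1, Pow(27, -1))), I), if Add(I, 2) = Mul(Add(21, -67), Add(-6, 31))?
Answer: Rational(19840, 3) ≈ 6613.3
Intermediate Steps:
I = -1152 (I = Add(-2, Mul(Add(21, -67), Add(-6, 31))) = Add(-2, Mul(-46, 25)) = Add(-2, -1150) = -1152)
Mul(Mul(-155, Mul(1, Pow(27, -1))), I) = Mul(Mul(-155, Mul(1, Pow(27, -1))), -1152) = Mul(Mul(-155, Mul(1, Rational(1, 27))), -1152) = Mul(Mul(-155, Rational(1, 27)), -1152) = Mul(Rational(-155, 27), -1152) = Rational(19840, 3)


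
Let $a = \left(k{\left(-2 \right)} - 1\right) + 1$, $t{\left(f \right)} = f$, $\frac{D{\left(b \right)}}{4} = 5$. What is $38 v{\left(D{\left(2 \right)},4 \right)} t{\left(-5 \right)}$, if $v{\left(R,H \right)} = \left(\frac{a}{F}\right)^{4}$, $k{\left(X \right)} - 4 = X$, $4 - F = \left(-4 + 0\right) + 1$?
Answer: $- \frac{3040}{2401} \approx -1.2661$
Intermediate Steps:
$D{\left(b \right)} = 20$ ($D{\left(b \right)} = 4 \cdot 5 = 20$)
$F = 7$ ($F = 4 - \left(\left(-4 + 0\right) + 1\right) = 4 - \left(-4 + 1\right) = 4 - -3 = 4 + 3 = 7$)
$k{\left(X \right)} = 4 + X$
$a = 2$ ($a = \left(\left(4 - 2\right) - 1\right) + 1 = \left(2 - 1\right) + 1 = 1 + 1 = 2$)
$v{\left(R,H \right)} = \frac{16}{2401}$ ($v{\left(R,H \right)} = \left(\frac{2}{7}\right)^{4} = \frac{16}{2401}$)
$38 v{\left(D{\left(2 \right)},4 \right)} t{\left(-5 \right)} = 38 \cdot \frac{16}{2401} \left(-5\right) = \frac{608}{2401} \left(-5\right) = - \frac{3040}{2401}$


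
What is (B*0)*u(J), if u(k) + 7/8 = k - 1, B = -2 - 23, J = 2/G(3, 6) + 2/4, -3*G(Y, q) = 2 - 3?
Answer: 0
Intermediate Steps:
G(Y, q) = ⅓ (G(Y, q) = -(2 - 3)/3 = -⅓*(-1) = ⅓)
J = 13/2 (J = 2/(⅓) + 2/4 = 2*3 + 2*(¼) = 6 + ½ = 13/2 ≈ 6.5000)
B = -25
u(k) = -15/8 + k (u(k) = -7/8 + (k - 1) = -7/8 + (-1 + k) = -15/8 + k)
(B*0)*u(J) = (-25*0)*(-15/8 + 13/2) = 0*(37/8) = 0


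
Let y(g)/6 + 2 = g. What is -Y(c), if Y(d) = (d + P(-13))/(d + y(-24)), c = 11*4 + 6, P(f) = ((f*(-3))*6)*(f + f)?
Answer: -3017/53 ≈ -56.924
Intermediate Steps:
y(g) = -12 + 6*g
P(f) = -36*f**2 (P(f) = (-3*f*6)*(2*f) = (-18*f)*(2*f) = -36*f**2)
c = 50 (c = 44 + 6 = 50)
Y(d) = (-6084 + d)/(-156 + d) (Y(d) = (d - 36*(-13)**2)/(d + (-12 + 6*(-24))) = (d - 36*169)/(d + (-12 - 144)) = (d - 6084)/(d - 156) = (-6084 + d)/(-156 + d))
-Y(c) = -(-6084 + 50)/(-156 + 50) = -(-6034)/(-106) = -(-1)*(-6034)/106 = -1*3017/53 = -3017/53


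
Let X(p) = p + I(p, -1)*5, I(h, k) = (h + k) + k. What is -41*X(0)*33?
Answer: 13530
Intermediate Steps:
I(h, k) = h + 2*k
X(p) = -10 + 6*p (X(p) = p + (p + 2*(-1))*5 = p + (p - 2)*5 = p + (-2 + p)*5 = p + (-10 + 5*p) = -10 + 6*p)
-41*X(0)*33 = -41*(-10 + 6*0)*33 = -41*(-10 + 0)*33 = -41*(-10)*33 = 410*33 = 13530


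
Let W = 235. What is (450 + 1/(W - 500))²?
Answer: 14220324001/70225 ≈ 2.0250e+5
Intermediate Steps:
(450 + 1/(W - 500))² = (450 + 1/(235 - 500))² = (450 + 1/(-265))² = (450 - 1/265)² = (119249/265)² = 14220324001/70225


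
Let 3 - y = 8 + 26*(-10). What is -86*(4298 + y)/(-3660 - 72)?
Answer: 195779/1866 ≈ 104.92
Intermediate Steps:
y = 255 (y = 3 - (8 + 26*(-10)) = 3 - (8 - 260) = 3 - 1*(-252) = 3 + 252 = 255)
-86*(4298 + y)/(-3660 - 72) = -86*(4298 + 255)/(-3660 - 72) = -391558/(-3732) = -391558*(-1)/3732 = -86*(-4553/3732) = 195779/1866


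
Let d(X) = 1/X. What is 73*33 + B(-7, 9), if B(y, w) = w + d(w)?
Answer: 21763/9 ≈ 2418.1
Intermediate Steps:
B(y, w) = w + 1/w
73*33 + B(-7, 9) = 73*33 + (9 + 1/9) = 2409 + (9 + ⅑) = 2409 + 82/9 = 21763/9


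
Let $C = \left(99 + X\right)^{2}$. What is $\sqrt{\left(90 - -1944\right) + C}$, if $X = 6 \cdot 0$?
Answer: $3 \sqrt{1315} \approx 108.79$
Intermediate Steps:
$X = 0$
$C = 9801$ ($C = \left(99 + 0\right)^{2} = 99^{2} = 9801$)
$\sqrt{\left(90 - -1944\right) + C} = \sqrt{\left(90 - -1944\right) + 9801} = \sqrt{\left(90 + 1944\right) + 9801} = \sqrt{2034 + 9801} = \sqrt{11835} = 3 \sqrt{1315}$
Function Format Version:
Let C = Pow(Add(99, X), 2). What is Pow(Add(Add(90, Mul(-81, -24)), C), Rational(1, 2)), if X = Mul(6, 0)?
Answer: Mul(3, Pow(1315, Rational(1, 2))) ≈ 108.79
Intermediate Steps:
X = 0
C = 9801 (C = Pow(Add(99, 0), 2) = Pow(99, 2) = 9801)
Pow(Add(Add(90, Mul(-81, -24)), C), Rational(1, 2)) = Pow(Add(Add(90, Mul(-81, -24)), 9801), Rational(1, 2)) = Pow(Add(Add(90, 1944), 9801), Rational(1, 2)) = Pow(Add(2034, 9801), Rational(1, 2)) = Pow(11835, Rational(1, 2)) = Mul(3, Pow(1315, Rational(1, 2)))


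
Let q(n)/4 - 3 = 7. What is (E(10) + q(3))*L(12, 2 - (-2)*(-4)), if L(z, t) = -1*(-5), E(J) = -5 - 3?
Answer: 160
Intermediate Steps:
E(J) = -8
L(z, t) = 5
q(n) = 40 (q(n) = 12 + 4*7 = 12 + 28 = 40)
(E(10) + q(3))*L(12, 2 - (-2)*(-4)) = (-8 + 40)*5 = 32*5 = 160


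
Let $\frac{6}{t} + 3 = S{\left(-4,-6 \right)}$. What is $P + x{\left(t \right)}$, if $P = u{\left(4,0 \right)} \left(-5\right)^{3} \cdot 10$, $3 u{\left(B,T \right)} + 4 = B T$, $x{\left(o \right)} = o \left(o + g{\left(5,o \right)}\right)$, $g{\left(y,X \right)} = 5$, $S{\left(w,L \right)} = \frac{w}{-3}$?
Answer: $\frac{124622}{75} \approx 1661.6$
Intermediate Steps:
$S{\left(w,L \right)} = - \frac{w}{3}$ ($S{\left(w,L \right)} = w \left(- \frac{1}{3}\right) = - \frac{w}{3}$)
$t = - \frac{18}{5}$ ($t = \frac{6}{-3 - - \frac{4}{3}} = \frac{6}{-3 + \frac{4}{3}} = \frac{6}{- \frac{5}{3}} = 6 \left(- \frac{3}{5}\right) = - \frac{18}{5} \approx -3.6$)
$x{\left(o \right)} = o \left(5 + o\right)$ ($x{\left(o \right)} = o \left(o + 5\right) = o \left(5 + o\right)$)
$u{\left(B,T \right)} = - \frac{4}{3} + \frac{B T}{3}$
$P = \frac{5000}{3}$ ($P = \left(- \frac{4}{3} + \frac{1}{3} \cdot 4 \cdot 0\right) \left(-5\right)^{3} \cdot 10 = \left(- \frac{4}{3} + 0\right) \left(-125\right) 10 = \left(- \frac{4}{3}\right) \left(-125\right) 10 = \frac{500}{3} \cdot 10 = \frac{5000}{3} \approx 1666.7$)
$P + x{\left(t \right)} = \frac{5000}{3} - \frac{18 \left(5 - \frac{18}{5}\right)}{5} = \frac{5000}{3} - \frac{126}{25} = \frac{124622}{75}$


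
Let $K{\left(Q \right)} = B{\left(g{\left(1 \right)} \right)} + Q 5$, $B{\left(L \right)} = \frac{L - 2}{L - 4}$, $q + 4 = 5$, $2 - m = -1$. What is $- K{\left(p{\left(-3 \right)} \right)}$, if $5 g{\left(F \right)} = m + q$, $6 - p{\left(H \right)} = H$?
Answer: $- \frac{363}{8} \approx -45.375$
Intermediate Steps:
$m = 3$ ($m = 2 - -1 = 2 + 1 = 3$)
$q = 1$ ($q = -4 + 5 = 1$)
$p{\left(H \right)} = 6 - H$
$g{\left(F \right)} = \frac{4}{5}$ ($g{\left(F \right)} = \frac{3 + 1}{5} = \frac{1}{5} \cdot 4 = \frac{4}{5}$)
$B{\left(L \right)} = \frac{-2 + L}{-4 + L}$
$K{\left(Q \right)} = \frac{3}{8} + 5 Q$ ($K{\left(Q \right)} = \frac{-2 + \frac{4}{5}}{-4 + \frac{4}{5}} + Q 5 = \frac{1}{- \frac{16}{5}} \left(- \frac{6}{5}\right) + 5 Q = \left(- \frac{5}{16}\right) \left(- \frac{6}{5}\right) + 5 Q = \frac{3}{8} + 5 Q$)
$- K{\left(p{\left(-3 \right)} \right)} = - (\frac{3}{8} + 5 \left(6 - -3\right)) = - (\frac{3}{8} + 5 \left(6 + 3\right)) = - (\frac{3}{8} + 5 \cdot 9) = - (\frac{3}{8} + 45) = \left(-1\right) \frac{363}{8} = - \frac{363}{8}$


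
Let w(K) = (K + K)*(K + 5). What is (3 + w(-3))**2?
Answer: 81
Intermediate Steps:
w(K) = 2*K*(5 + K) (w(K) = (2*K)*(5 + K) = 2*K*(5 + K))
(3 + w(-3))**2 = (3 + 2*(-3)*(5 - 3))**2 = (3 + 2*(-3)*2)**2 = (3 - 12)**2 = (-9)**2 = 81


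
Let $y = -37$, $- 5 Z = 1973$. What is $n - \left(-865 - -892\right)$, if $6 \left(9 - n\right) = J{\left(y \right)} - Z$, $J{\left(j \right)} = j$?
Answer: $- \frac{388}{5} \approx -77.6$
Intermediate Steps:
$Z = - \frac{1973}{5}$ ($Z = \left(- \frac{1}{5}\right) 1973 = - \frac{1973}{5} \approx -394.6$)
$n = - \frac{253}{5}$ ($n = 9 - \frac{-37 - - \frac{1973}{5}}{6} = 9 - \frac{-37 + \frac{1973}{5}}{6} = 9 - \frac{298}{5} = - \frac{253}{5} \approx -50.6$)
$n - \left(-865 - -892\right) = - \frac{253}{5} - \left(-865 - -892\right) = - \frac{253}{5} - \left(-865 + 892\right) = - \frac{253}{5} - 27 = - \frac{388}{5}$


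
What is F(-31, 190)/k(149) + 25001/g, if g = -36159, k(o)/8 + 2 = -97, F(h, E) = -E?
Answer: -2155097/4772988 ≈ -0.45152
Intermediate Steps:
k(o) = -792 (k(o) = -16 + 8*(-97) = -16 - 776 = -792)
F(-31, 190)/k(149) + 25001/g = -1*190/(-792) + 25001/(-36159) = -190*(-1/792) + 25001*(-1/36159) = 95/396 - 25001/36159 = -2155097/4772988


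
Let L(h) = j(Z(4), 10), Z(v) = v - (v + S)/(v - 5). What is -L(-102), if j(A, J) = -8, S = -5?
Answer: 8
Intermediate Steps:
Z(v) = -1 + v (Z(v) = v - (v - 5)/(v - 5) = v - (-5 + v)/(-5 + v) = v - 1*1 = v - 1 = -1 + v)
L(h) = -8
-L(-102) = -1*(-8) = 8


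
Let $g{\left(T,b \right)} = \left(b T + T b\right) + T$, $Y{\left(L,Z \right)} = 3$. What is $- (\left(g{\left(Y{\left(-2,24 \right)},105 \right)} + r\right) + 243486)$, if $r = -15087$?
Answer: $-229032$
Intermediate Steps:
$g{\left(T,b \right)} = T + 2 T b$ ($g{\left(T,b \right)} = \left(T b + T b\right) + T = 2 T b + T = T + 2 T b$)
$- (\left(g{\left(Y{\left(-2,24 \right)},105 \right)} + r\right) + 243486) = - (\left(3 \left(1 + 2 \cdot 105\right) - 15087\right) + 243486) = - (\left(3 \left(1 + 210\right) - 15087\right) + 243486) = - (\left(3 \cdot 211 - 15087\right) + 243486) = - (\left(633 - 15087\right) + 243486) = - (-14454 + 243486) = \left(-1\right) 229032 = -229032$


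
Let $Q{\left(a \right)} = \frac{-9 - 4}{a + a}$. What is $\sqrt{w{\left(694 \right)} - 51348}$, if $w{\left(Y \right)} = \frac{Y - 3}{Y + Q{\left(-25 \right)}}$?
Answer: $\frac{i \sqrt{6874749869918}}{11571} \approx 226.6 i$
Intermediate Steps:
$Q{\left(a \right)} = - \frac{13}{2 a}$
$w{\left(Y \right)} = \frac{-3 + Y}{\frac{13}{50} + Y}$ ($w{\left(Y \right)} = \frac{Y - 3}{Y - \frac{13}{2 \left(-25\right)}} = \frac{-3 + Y}{Y - - \frac{13}{50}} = \frac{-3 + Y}{Y + \frac{13}{50}} = \frac{-3 + Y}{\frac{13}{50} + Y}$)
$\sqrt{w{\left(694 \right)} - 51348} = \sqrt{\frac{50 \left(-3 + 694\right)}{13 + 50 \cdot 694} - 51348} = \sqrt{50 \frac{1}{13 + 34700} \cdot 691 - 51348} = \sqrt{50 \cdot \frac{1}{34713} \cdot 691 - 51348} = \sqrt{\frac{34550}{34713} - 51348} = \sqrt{- \frac{1782408574}{34713}} = \frac{i \sqrt{6874749869918}}{11571}$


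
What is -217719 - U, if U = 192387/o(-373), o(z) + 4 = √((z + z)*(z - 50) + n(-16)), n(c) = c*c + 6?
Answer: -5729775052/26317 - 64129*√78955/52634 ≈ -2.1806e+5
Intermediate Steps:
n(c) = 6 + c² (n(c) = c² + 6 = 6 + c²)
o(z) = -4 + √(262 + 2*z*(-50 + z)) (o(z) = -4 + √((z + z)*(z - 50) + (6 + (-16)²)) = -4 + √((2*z)*(-50 + z) + (6 + 256)) = -4 + √(2*z*(-50 + z) + 262) = -4 + √(262 + 2*z*(-50 + z)))
U = 192387/(-4 + 2*√78955) (U = 192387/(-4 + √(262 - 100*(-373) + 2*(-373)²)) = 192387/(-4 + √(262 + 37300 + 2*139129)) = 192387/(-4 + √(262 + 37300 + 278258)) = 192387/(-4 + √315820) = 192387/(-4 + 2*√78955) ≈ 344.79)
-217719 - U = -217719 - (64129/26317 + 64129*√78955/52634) = -217719 + (-64129/26317 - 64129*√78955/52634) = -5729775052/26317 - 64129*√78955/52634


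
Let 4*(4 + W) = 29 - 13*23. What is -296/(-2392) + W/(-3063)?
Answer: 269419/1831674 ≈ 0.14709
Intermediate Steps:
W = -143/2 (W = -4 + (29 - 13*23)/4 = -4 + (29 - 299)/4 = -4 + (¼)*(-270) = -4 - 135/2 = -143/2 ≈ -71.500)
-296/(-2392) + W/(-3063) = -296/(-2392) - 143/2/(-3063) = -296*(-1/2392) - 143/2*(-1/3063) = 37/299 + 143/6126 = 269419/1831674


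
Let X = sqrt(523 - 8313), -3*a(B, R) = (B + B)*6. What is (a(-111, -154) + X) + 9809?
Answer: 10253 + I*sqrt(7790) ≈ 10253.0 + 88.261*I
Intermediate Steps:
a(B, R) = -4*B (a(B, R) = -(B + B)*6/3 = -2*B*6/3 = -4*B)
X = I*sqrt(7790) (X = sqrt(-7790) = I*sqrt(7790) ≈ 88.261*I)
(a(-111, -154) + X) + 9809 = (-4*(-111) + I*sqrt(7790)) + 9809 = (444 + I*sqrt(7790)) + 9809 = 10253 + I*sqrt(7790)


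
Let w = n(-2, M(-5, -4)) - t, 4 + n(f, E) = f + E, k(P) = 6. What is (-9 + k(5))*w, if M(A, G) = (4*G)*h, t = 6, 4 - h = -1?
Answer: 276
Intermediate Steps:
h = 5 (h = 4 - 1*(-1) = 4 + 1 = 5)
M(A, G) = 20*G (M(A, G) = (4*G)*5 = 20*G)
n(f, E) = -4 + E + f (n(f, E) = -4 + (f + E) = -4 + (E + f) = -4 + E + f)
w = -92 (w = (-4 + 20*(-4) - 2) - 1*6 = (-4 - 80 - 2) - 6 = -86 - 6 = -92)
(-9 + k(5))*w = (-9 + 6)*(-92) = -3*(-92) = 276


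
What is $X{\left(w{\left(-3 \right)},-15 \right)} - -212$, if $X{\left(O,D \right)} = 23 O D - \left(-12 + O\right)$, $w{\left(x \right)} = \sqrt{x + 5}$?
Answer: $224 - 346 \sqrt{2} \approx -265.32$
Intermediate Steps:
$w{\left(x \right)} = \sqrt{5 + x}$
$X{\left(O,D \right)} = 12 - O + 23 D O$ ($X{\left(O,D \right)} = 23 D O - \left(-12 + O\right) = 12 - O + 23 D O$)
$X{\left(w{\left(-3 \right)},-15 \right)} - -212 = \left(12 - \sqrt{5 - 3} + 23 \left(-15\right) \sqrt{5 - 3}\right) - -212 = \left(12 - \sqrt{2} + 23 \left(-15\right) \sqrt{2}\right) + 212 = \left(12 - \sqrt{2} - 345 \sqrt{2}\right) + 212 = \left(12 - 346 \sqrt{2}\right) + 212 = 224 - 346 \sqrt{2}$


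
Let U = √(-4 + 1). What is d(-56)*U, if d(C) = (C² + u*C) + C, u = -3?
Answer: 3248*I*√3 ≈ 5625.7*I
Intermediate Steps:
d(C) = C² - 2*C (d(C) = (C² - 3*C) + C = C² - 2*C)
U = I*√3 (U = √(-3) = I*√3 ≈ 1.732*I)
d(-56)*U = (-56*(-2 - 56))*(I*√3) = (-56*(-58))*(I*√3) = 3248*(I*√3) = 3248*I*√3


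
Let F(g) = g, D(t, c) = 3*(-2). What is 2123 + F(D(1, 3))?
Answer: 2117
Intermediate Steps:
D(t, c) = -6
2123 + F(D(1, 3)) = 2123 - 6 = 2117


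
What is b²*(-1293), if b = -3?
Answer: -11637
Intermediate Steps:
b²*(-1293) = (-3)²*(-1293) = 9*(-1293) = -11637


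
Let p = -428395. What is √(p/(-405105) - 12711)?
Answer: 2*I*√20858294407323/81021 ≈ 112.74*I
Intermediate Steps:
√(p/(-405105) - 12711) = √(-428395/(-405105) - 12711) = √(-428395*(-1/405105) - 12711) = √(85679/81021 - 12711) = √(-1029772252/81021) = 2*I*√20858294407323/81021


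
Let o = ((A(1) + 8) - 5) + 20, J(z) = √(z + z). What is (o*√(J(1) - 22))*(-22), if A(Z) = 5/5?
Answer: -528*I*√(22 - √2) ≈ -2395.6*I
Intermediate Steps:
A(Z) = 1 (A(Z) = 5*(⅕) = 1)
J(z) = √2*√z (J(z) = √(2*z) = √2*√z)
o = 24 (o = ((1 + 8) - 5) + 20 = (9 - 5) + 20 = 4 + 20 = 24)
(o*√(J(1) - 22))*(-22) = (24*√(√2*√1 - 22))*(-22) = (24*√(√2*1 - 22))*(-22) = (24*√(√2 - 22))*(-22) = (24*√(-22 + √2))*(-22) = -528*√(-22 + √2)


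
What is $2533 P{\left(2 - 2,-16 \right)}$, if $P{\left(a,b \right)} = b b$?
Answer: $648448$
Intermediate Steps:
$P{\left(a,b \right)} = b^{2}$
$2533 P{\left(2 - 2,-16 \right)} = 2533 \left(-16\right)^{2} = 2533 \cdot 256 = 648448$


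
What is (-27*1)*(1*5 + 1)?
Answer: -162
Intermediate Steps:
(-27*1)*(1*5 + 1) = -27*(5 + 1) = -27*6 = -162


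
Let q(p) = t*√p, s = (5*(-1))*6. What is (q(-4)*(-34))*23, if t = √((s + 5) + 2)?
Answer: 1564*√23 ≈ 7500.7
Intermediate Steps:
s = -30 (s = -5*6 = -30)
t = I*√23 (t = √((-30 + 5) + 2) = √(-25 + 2) = √(-23) = I*√23 ≈ 4.7958*I)
q(p) = I*√23*√p (q(p) = (I*√23)*√p = I*√23*√p)
(q(-4)*(-34))*23 = ((I*√23*√(-4))*(-34))*23 = ((I*√23*(2*I))*(-34))*23 = (-2*√23*(-34))*23 = (68*√23)*23 = 1564*√23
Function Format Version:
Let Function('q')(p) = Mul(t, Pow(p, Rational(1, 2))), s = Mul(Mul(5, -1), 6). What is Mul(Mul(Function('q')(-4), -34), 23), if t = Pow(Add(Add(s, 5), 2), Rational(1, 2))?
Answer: Mul(1564, Pow(23, Rational(1, 2))) ≈ 7500.7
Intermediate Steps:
s = -30 (s = Mul(-5, 6) = -30)
t = Mul(I, Pow(23, Rational(1, 2))) (t = Pow(Add(Add(-30, 5), 2), Rational(1, 2)) = Pow(Add(-25, 2), Rational(1, 2)) = Pow(-23, Rational(1, 2)) = Mul(I, Pow(23, Rational(1, 2))) ≈ Mul(4.7958, I))
Function('q')(p) = Mul(I, Pow(23, Rational(1, 2)), Pow(p, Rational(1, 2))) (Function('q')(p) = Mul(Mul(I, Pow(23, Rational(1, 2))), Pow(p, Rational(1, 2))) = Mul(I, Pow(23, Rational(1, 2)), Pow(p, Rational(1, 2))))
Mul(Mul(Function('q')(-4), -34), 23) = Mul(Mul(Mul(I, Pow(23, Rational(1, 2)), Pow(-4, Rational(1, 2))), -34), 23) = Mul(Mul(Mul(I, Pow(23, Rational(1, 2)), Mul(2, I)), -34), 23) = Mul(Mul(Mul(-2, Pow(23, Rational(1, 2))), -34), 23) = Mul(Mul(68, Pow(23, Rational(1, 2))), 23) = Mul(1564, Pow(23, Rational(1, 2)))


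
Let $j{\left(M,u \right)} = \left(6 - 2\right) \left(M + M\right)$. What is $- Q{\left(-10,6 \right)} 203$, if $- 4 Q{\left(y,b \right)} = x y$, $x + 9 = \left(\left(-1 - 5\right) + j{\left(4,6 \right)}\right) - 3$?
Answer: $-7105$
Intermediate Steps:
$j{\left(M,u \right)} = 8 M$ ($j{\left(M,u \right)} = 4 \cdot 2 M = 8 M$)
$x = 14$ ($x = -9 + \left(\left(\left(-1 - 5\right) + 8 \cdot 4\right) - 3\right) = -9 + \left(\left(\left(-1 - 5\right) + 32\right) - 3\right) = -9 + \left(\left(-6 + 32\right) - 3\right) = -9 + \left(26 - 3\right) = -9 + 23 = 14$)
$Q{\left(y,b \right)} = - \frac{7 y}{2}$ ($Q{\left(y,b \right)} = - \frac{14 y}{4} = - \frac{7 y}{2}$)
$- Q{\left(-10,6 \right)} 203 = - \left(- \frac{7}{2}\right) \left(-10\right) 203 = - 35 \cdot 203 = \left(-1\right) 7105 = -7105$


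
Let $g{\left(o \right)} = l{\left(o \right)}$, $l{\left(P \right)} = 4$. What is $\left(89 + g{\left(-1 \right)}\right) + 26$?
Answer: $119$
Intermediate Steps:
$g{\left(o \right)} = 4$
$\left(89 + g{\left(-1 \right)}\right) + 26 = \left(89 + 4\right) + 26 = 93 + 26 = 119$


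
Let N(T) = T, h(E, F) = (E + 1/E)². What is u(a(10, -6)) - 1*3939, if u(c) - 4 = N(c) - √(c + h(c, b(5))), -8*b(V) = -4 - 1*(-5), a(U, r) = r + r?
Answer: -3947 - √19297/12 ≈ -3958.6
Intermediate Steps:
a(U, r) = 2*r
b(V) = -⅛ (b(V) = -(-4 - 1*(-5))/8 = -(-4 + 5)/8 = -⅛*1 = -⅛)
u(c) = 4 + c - √(c + (1 + c²)²/c²) (u(c) = 4 + (c - √(c + (1 + c²)²/c²)) = 4 + c - √(c + (1 + c²)²/c²))
u(a(10, -6)) - 1*3939 = (4 + 2*(-6) - √(2 + 2*(-6) + (2*(-6))⁻² + (2*(-6))²)) - 1*3939 = (4 - 12 - √(2 - 12 + (-12)⁻² + (-12)²)) - 3939 = (4 - 12 - √(2 - 12 + 1/144 + 144)) - 3939 = (4 - 12 - √(19297/144)) - 3939 = (4 - 12 - √19297/12) - 3939 = (-8 - √19297/12) - 3939 = -3947 - √19297/12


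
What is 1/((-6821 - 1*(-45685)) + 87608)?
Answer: 1/126472 ≈ 7.9069e-6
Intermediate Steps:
1/((-6821 - 1*(-45685)) + 87608) = 1/((-6821 + 45685) + 87608) = 1/(38864 + 87608) = 1/126472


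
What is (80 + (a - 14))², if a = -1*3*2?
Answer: 3600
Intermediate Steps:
a = -6 (a = -3*2 = -6)
(80 + (a - 14))² = (80 + (-6 - 14))² = (80 - 20)² = 60² = 3600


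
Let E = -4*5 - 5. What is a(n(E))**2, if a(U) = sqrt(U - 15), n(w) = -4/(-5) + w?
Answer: -196/5 ≈ -39.200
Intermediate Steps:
E = -25 (E = -20 - 5 = -25)
n(w) = 4/5 + w (n(w) = -4*(-1/5) + w = 4/5 + w)
a(U) = sqrt(-15 + U)
a(n(E))**2 = (sqrt(-15 + (4/5 - 25)))**2 = (sqrt(-15 - 121/5))**2 = (sqrt(-196/5))**2 = (14*I*sqrt(5)/5)**2 = -196/5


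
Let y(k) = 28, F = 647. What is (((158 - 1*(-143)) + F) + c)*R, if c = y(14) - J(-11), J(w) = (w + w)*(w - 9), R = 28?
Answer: 15008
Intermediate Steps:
J(w) = 2*w*(-9 + w) (J(w) = (2*w)*(-9 + w) = 2*w*(-9 + w))
c = -412 (c = 28 - 2*(-11)*(-9 - 11) = 28 - 2*(-11)*(-20) = 28 - 1*440 = 28 - 440 = -412)
(((158 - 1*(-143)) + F) + c)*R = (((158 - 1*(-143)) + 647) - 412)*28 = (((158 + 143) + 647) - 412)*28 = ((301 + 647) - 412)*28 = (948 - 412)*28 = 536*28 = 15008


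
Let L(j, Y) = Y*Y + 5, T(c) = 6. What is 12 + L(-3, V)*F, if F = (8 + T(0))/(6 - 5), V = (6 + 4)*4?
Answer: 22482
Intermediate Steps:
V = 40 (V = 10*4 = 40)
L(j, Y) = 5 + Y**2 (L(j, Y) = Y**2 + 5 = 5 + Y**2)
F = 14 (F = (8 + 6)/(6 - 5) = 14/1 = 14*1 = 14)
12 + L(-3, V)*F = 12 + (5 + 40**2)*14 = 12 + (5 + 1600)*14 = 12 + 1605*14 = 12 + 22470 = 22482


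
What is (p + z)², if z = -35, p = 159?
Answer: 15376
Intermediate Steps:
(p + z)² = (159 - 35)² = 124² = 15376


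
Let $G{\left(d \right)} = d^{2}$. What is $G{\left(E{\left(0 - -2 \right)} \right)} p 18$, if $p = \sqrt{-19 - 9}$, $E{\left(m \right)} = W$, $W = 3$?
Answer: $324 i \sqrt{7} \approx 857.22 i$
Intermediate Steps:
$E{\left(m \right)} = 3$
$p = 2 i \sqrt{7}$ ($p = \sqrt{-28} = 2 i \sqrt{7} \approx 5.2915 i$)
$G{\left(E{\left(0 - -2 \right)} \right)} p 18 = 3^{2} \cdot 2 i \sqrt{7} \cdot 18 = 9 \cdot 2 i \sqrt{7} \cdot 18 = 18 i \sqrt{7} \cdot 18 = 324 i \sqrt{7}$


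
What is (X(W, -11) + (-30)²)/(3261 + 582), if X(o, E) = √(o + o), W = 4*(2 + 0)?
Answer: 904/3843 ≈ 0.23523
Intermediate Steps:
W = 8 (W = 4*2 = 8)
X(o, E) = √2*√o (X(o, E) = √(2*o) = √2*√o)
(X(W, -11) + (-30)²)/(3261 + 582) = (√2*√8 + (-30)²)/(3261 + 582) = (√2*(2*√2) + 900)/3843 = (4 + 900)*(1/3843) = 904*(1/3843) = 904/3843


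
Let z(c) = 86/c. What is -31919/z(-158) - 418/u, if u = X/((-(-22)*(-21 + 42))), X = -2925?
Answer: 2461328971/41925 ≈ 58708.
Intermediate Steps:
u = -975/154 (u = -2925*1/(22*(-21 + 42)) = -2925/((-(-22)*21)) = -2925/((-1*(-462))) = -2925/462 = -2925*1/462 = -975/154 ≈ -6.3312)
-31919/z(-158) - 418/u = -31919/(86/(-158)) - 418/(-975/154) = -31919/(86*(-1/158)) - 418*(-154/975) = -31919/(-43/79) + 64372/975 = -31919*(-79/43) + 64372/975 = 2521601/43 + 64372/975 = 2461328971/41925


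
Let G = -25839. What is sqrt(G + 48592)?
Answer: sqrt(22753) ≈ 150.84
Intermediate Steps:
sqrt(G + 48592) = sqrt(-25839 + 48592) = sqrt(22753)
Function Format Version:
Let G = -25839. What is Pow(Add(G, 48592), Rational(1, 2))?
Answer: Pow(22753, Rational(1, 2)) ≈ 150.84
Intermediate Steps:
Pow(Add(G, 48592), Rational(1, 2)) = Pow(Add(-25839, 48592), Rational(1, 2)) = Pow(22753, Rational(1, 2))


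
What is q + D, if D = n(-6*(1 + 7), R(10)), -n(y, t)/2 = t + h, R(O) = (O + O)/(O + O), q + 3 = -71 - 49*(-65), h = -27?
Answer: 3163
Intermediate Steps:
q = 3111 (q = -3 + (-71 - 49*(-65)) = -3 + (-71 + 3185) = -3 + 3114 = 3111)
R(O) = 1 (R(O) = (2*O)/((2*O)) = (2*O)*(1/(2*O)) = 1)
n(y, t) = 54 - 2*t (n(y, t) = -2*(t - 27) = -2*(-27 + t) = 54 - 2*t)
D = 52 (D = 54 - 2*1 = 54 - 2 = 52)
q + D = 3111 + 52 = 3163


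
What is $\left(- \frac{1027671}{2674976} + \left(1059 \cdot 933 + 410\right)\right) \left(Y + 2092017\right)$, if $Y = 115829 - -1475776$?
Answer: $\frac{4869928273803057771}{1337488} \approx 3.6411 \cdot 10^{12}$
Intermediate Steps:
$Y = 1591605$ ($Y = 115829 + 1475776 = 1591605$)
$\left(- \frac{1027671}{2674976} + \left(1059 \cdot 933 + 410\right)\right) \left(Y + 2092017\right) = \left(- \frac{1027671}{2674976} + \left(1059 \cdot 933 + 410\right)\right) \left(1591605 + 2092017\right) = \left(\left(-1027671\right) \frac{1}{2674976} + \left(988047 + 410\right)\right) 3683622 = \left(- \frac{1027671}{2674976} + 988457\right) 3683622 = \frac{2644097724361}{2674976} \cdot 3683622 = \frac{4869928273803057771}{1337488}$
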